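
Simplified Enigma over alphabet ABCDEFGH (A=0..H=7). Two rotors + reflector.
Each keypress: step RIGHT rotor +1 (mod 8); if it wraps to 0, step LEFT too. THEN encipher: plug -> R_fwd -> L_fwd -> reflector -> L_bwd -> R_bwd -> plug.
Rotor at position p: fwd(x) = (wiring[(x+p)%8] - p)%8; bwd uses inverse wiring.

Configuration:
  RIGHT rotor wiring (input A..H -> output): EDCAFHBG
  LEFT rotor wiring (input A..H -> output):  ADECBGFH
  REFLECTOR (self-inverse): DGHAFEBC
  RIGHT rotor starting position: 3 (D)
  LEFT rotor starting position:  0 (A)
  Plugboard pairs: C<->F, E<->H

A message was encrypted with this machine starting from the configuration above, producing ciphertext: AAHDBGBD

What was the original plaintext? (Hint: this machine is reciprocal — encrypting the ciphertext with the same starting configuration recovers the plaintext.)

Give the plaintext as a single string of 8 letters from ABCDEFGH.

Answer: HHDAGDGB

Derivation:
Char 1 ('A'): step: R->4, L=0; A->plug->A->R->B->L->D->refl->A->L'->A->R'->E->plug->H
Char 2 ('A'): step: R->5, L=0; A->plug->A->R->C->L->E->refl->F->L'->G->R'->E->plug->H
Char 3 ('H'): step: R->6, L=0; H->plug->E->R->E->L->B->refl->G->L'->F->R'->D->plug->D
Char 4 ('D'): step: R->7, L=0; D->plug->D->R->D->L->C->refl->H->L'->H->R'->A->plug->A
Char 5 ('B'): step: R->0, L->1 (L advanced); B->plug->B->R->D->L->A->refl->D->L'->B->R'->G->plug->G
Char 6 ('G'): step: R->1, L=1; G->plug->G->R->F->L->E->refl->F->L'->E->R'->D->plug->D
Char 7 ('B'): step: R->2, L=1; B->plug->B->R->G->L->G->refl->B->L'->C->R'->G->plug->G
Char 8 ('D'): step: R->3, L=1; D->plug->D->R->G->L->G->refl->B->L'->C->R'->B->plug->B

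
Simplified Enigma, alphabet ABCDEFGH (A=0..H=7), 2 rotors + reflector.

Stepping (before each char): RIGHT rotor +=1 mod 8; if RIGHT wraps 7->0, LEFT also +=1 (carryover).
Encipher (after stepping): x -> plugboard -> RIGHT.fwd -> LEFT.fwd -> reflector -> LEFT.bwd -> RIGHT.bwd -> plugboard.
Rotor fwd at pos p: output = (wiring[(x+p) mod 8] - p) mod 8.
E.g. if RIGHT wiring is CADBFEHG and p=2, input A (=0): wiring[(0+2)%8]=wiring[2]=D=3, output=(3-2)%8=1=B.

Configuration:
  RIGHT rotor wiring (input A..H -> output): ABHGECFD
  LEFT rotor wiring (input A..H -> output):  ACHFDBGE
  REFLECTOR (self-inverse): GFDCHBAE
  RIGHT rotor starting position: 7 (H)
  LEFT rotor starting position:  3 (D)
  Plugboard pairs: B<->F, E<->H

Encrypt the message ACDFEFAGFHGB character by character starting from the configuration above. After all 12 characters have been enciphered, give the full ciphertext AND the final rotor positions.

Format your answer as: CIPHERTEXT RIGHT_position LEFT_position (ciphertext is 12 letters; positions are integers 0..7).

Char 1 ('A'): step: R->0, L->4 (L advanced); A->plug->A->R->A->L->H->refl->E->L'->E->R'->E->plug->H
Char 2 ('C'): step: R->1, L=4; C->plug->C->R->F->L->G->refl->A->L'->D->R'->D->plug->D
Char 3 ('D'): step: R->2, L=4; D->plug->D->R->A->L->H->refl->E->L'->E->R'->B->plug->F
Char 4 ('F'): step: R->3, L=4; F->plug->B->R->B->L->F->refl->B->L'->H->R'->C->plug->C
Char 5 ('E'): step: R->4, L=4; E->plug->H->R->C->L->C->refl->D->L'->G->R'->B->plug->F
Char 6 ('F'): step: R->5, L=4; F->plug->B->R->A->L->H->refl->E->L'->E->R'->E->plug->H
Char 7 ('A'): step: R->6, L=4; A->plug->A->R->H->L->B->refl->F->L'->B->R'->E->plug->H
Char 8 ('G'): step: R->7, L=4; G->plug->G->R->D->L->A->refl->G->L'->F->R'->F->plug->B
Char 9 ('F'): step: R->0, L->5 (L advanced); F->plug->B->R->B->L->B->refl->F->L'->E->R'->E->plug->H
Char 10 ('H'): step: R->1, L=5; H->plug->E->R->B->L->B->refl->F->L'->E->R'->F->plug->B
Char 11 ('G'): step: R->2, L=5; G->plug->G->R->G->L->A->refl->G->L'->H->R'->H->plug->E
Char 12 ('B'): step: R->3, L=5; B->plug->F->R->F->L->C->refl->D->L'->D->R'->A->plug->A
Final: ciphertext=HDFCFHHBHBEA, RIGHT=3, LEFT=5

Answer: HDFCFHHBHBEA 3 5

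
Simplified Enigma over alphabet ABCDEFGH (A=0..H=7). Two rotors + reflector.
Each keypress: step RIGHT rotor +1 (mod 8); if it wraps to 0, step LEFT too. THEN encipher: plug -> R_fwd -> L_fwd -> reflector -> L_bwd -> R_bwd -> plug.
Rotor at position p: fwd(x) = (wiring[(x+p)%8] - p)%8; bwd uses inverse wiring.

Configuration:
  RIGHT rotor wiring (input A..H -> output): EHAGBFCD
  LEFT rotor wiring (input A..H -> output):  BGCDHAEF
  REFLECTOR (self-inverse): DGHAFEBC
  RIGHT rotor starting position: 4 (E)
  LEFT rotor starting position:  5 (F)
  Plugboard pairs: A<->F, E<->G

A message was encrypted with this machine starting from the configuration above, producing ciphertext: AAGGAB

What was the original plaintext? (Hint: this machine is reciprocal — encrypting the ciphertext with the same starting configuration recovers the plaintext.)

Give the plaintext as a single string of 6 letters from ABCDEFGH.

Answer: BGDBBH

Derivation:
Char 1 ('A'): step: R->5, L=5; A->plug->F->R->D->L->E->refl->F->L'->F->R'->B->plug->B
Char 2 ('A'): step: R->6, L=5; A->plug->F->R->A->L->D->refl->A->L'->C->R'->E->plug->G
Char 3 ('G'): step: R->7, L=5; G->plug->E->R->H->L->C->refl->H->L'->B->R'->D->plug->D
Char 4 ('G'): step: R->0, L->6 (L advanced); G->plug->E->R->B->L->H->refl->C->L'->H->R'->B->plug->B
Char 5 ('A'): step: R->1, L=6; A->plug->F->R->B->L->H->refl->C->L'->H->R'->B->plug->B
Char 6 ('B'): step: R->2, L=6; B->plug->B->R->E->L->E->refl->F->L'->F->R'->H->plug->H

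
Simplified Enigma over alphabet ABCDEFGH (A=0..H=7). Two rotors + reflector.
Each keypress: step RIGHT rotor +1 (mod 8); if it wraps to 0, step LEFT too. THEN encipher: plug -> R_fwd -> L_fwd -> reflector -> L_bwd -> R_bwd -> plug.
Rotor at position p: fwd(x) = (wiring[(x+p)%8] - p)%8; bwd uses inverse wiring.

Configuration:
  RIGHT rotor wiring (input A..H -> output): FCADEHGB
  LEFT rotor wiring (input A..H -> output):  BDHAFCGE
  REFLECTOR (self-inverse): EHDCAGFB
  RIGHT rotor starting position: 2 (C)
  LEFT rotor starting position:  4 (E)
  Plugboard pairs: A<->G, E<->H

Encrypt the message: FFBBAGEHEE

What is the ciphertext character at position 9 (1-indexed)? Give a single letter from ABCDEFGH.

Char 1 ('F'): step: R->3, L=4; F->plug->F->R->C->L->C->refl->D->L'->G->R'->E->plug->H
Char 2 ('F'): step: R->4, L=4; F->plug->F->R->G->L->D->refl->C->L'->C->R'->C->plug->C
Char 3 ('B'): step: R->5, L=4; B->plug->B->R->B->L->G->refl->F->L'->E->R'->C->plug->C
Char 4 ('B'): step: R->6, L=4; B->plug->B->R->D->L->A->refl->E->L'->H->R'->C->plug->C
Char 5 ('A'): step: R->7, L=4; A->plug->G->R->A->L->B->refl->H->L'->F->R'->F->plug->F
Char 6 ('G'): step: R->0, L->5 (L advanced); G->plug->A->R->F->L->C->refl->D->L'->G->R'->G->plug->A
Char 7 ('E'): step: R->1, L=5; E->plug->H->R->E->L->G->refl->F->L'->A->R'->G->plug->A
Char 8 ('H'): step: R->2, L=5; H->plug->E->R->E->L->G->refl->F->L'->A->R'->H->plug->E
Char 9 ('E'): step: R->3, L=5; E->plug->H->R->F->L->C->refl->D->L'->G->R'->E->plug->H

H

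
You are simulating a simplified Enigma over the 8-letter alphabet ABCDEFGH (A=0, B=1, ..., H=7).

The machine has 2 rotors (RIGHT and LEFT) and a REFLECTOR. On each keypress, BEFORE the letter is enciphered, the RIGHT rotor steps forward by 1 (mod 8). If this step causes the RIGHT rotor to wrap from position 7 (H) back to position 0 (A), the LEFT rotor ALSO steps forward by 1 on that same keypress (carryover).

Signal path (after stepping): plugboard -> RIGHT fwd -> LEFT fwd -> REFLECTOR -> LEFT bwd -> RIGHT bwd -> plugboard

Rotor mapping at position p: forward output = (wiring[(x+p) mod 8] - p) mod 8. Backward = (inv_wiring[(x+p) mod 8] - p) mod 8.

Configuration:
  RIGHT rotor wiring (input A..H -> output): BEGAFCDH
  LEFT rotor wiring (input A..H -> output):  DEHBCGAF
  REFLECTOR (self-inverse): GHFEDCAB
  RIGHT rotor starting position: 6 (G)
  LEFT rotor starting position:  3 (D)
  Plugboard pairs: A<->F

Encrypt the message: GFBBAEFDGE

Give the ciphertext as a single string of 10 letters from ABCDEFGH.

Answer: HHHHBAHAHH

Derivation:
Char 1 ('G'): step: R->7, L=3; G->plug->G->R->D->L->F->refl->C->L'->E->R'->H->plug->H
Char 2 ('F'): step: R->0, L->4 (L advanced); F->plug->A->R->B->L->C->refl->F->L'->H->R'->H->plug->H
Char 3 ('B'): step: R->1, L=4; B->plug->B->R->F->L->A->refl->G->L'->A->R'->H->plug->H
Char 4 ('B'): step: R->2, L=4; B->plug->B->R->G->L->D->refl->E->L'->C->R'->H->plug->H
Char 5 ('A'): step: R->3, L=4; A->plug->F->R->G->L->D->refl->E->L'->C->R'->B->plug->B
Char 6 ('E'): step: R->4, L=4; E->plug->E->R->F->L->A->refl->G->L'->A->R'->F->plug->A
Char 7 ('F'): step: R->5, L=4; F->plug->A->R->F->L->A->refl->G->L'->A->R'->H->plug->H
Char 8 ('D'): step: R->6, L=4; D->plug->D->R->G->L->D->refl->E->L'->C->R'->F->plug->A
Char 9 ('G'): step: R->7, L=4; G->plug->G->R->D->L->B->refl->H->L'->E->R'->H->plug->H
Char 10 ('E'): step: R->0, L->5 (L advanced); E->plug->E->R->F->L->C->refl->F->L'->H->R'->H->plug->H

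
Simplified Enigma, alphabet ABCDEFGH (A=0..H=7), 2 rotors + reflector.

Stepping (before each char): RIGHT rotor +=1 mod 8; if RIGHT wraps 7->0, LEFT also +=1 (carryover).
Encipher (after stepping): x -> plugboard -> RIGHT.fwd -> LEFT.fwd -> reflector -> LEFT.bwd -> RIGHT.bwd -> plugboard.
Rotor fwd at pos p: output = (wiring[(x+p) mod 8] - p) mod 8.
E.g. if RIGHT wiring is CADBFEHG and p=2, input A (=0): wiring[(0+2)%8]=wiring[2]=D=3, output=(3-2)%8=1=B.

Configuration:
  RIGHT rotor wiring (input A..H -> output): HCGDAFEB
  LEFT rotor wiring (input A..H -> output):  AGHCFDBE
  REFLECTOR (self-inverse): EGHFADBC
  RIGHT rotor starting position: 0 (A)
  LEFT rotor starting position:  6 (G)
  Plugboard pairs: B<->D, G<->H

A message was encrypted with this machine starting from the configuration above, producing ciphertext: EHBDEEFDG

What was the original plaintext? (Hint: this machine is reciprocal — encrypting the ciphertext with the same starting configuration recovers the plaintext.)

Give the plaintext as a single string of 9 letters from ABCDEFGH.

Char 1 ('E'): step: R->1, L=6; E->plug->E->R->E->L->B->refl->G->L'->B->R'->A->plug->A
Char 2 ('H'): step: R->2, L=6; H->plug->G->R->F->L->E->refl->A->L'->D->R'->D->plug->B
Char 3 ('B'): step: R->3, L=6; B->plug->D->R->B->L->G->refl->B->L'->E->R'->F->plug->F
Char 4 ('D'): step: R->4, L=6; D->plug->B->R->B->L->G->refl->B->L'->E->R'->A->plug->A
Char 5 ('E'): step: R->5, L=6; E->plug->E->R->F->L->E->refl->A->L'->D->R'->H->plug->G
Char 6 ('E'): step: R->6, L=6; E->plug->E->R->A->L->D->refl->F->L'->H->R'->H->plug->G
Char 7 ('F'): step: R->7, L=6; F->plug->F->R->B->L->G->refl->B->L'->E->R'->E->plug->E
Char 8 ('D'): step: R->0, L->7 (L advanced); D->plug->B->R->C->L->H->refl->C->L'->H->R'->A->plug->A
Char 9 ('G'): step: R->1, L=7; G->plug->H->R->G->L->E->refl->A->L'->D->R'->F->plug->F

Answer: ABFAGGEAF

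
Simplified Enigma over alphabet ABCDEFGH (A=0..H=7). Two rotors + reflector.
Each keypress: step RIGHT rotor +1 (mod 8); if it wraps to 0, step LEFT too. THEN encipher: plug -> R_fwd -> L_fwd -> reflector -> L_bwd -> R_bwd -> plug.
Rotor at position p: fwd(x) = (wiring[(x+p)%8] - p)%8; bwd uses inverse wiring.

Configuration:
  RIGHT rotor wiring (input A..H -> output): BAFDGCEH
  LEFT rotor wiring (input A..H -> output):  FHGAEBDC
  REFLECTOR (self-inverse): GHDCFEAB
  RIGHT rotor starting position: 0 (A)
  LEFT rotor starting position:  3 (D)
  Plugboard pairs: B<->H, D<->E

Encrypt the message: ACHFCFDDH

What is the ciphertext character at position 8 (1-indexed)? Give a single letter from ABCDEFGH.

Char 1 ('A'): step: R->1, L=3; A->plug->A->R->H->L->D->refl->C->L'->F->R'->D->plug->E
Char 2 ('C'): step: R->2, L=3; C->plug->C->R->E->L->H->refl->B->L'->B->R'->B->plug->H
Char 3 ('H'): step: R->3, L=3; H->plug->B->R->D->L->A->refl->G->L'->C->R'->H->plug->B
Char 4 ('F'): step: R->4, L=3; F->plug->F->R->E->L->H->refl->B->L'->B->R'->G->plug->G
Char 5 ('C'): step: R->5, L=3; C->plug->C->R->C->L->G->refl->A->L'->D->R'->E->plug->D
Char 6 ('F'): step: R->6, L=3; F->plug->F->R->F->L->C->refl->D->L'->H->R'->E->plug->D
Char 7 ('D'): step: R->7, L=3; D->plug->E->R->E->L->H->refl->B->L'->B->R'->C->plug->C
Char 8 ('D'): step: R->0, L->4 (L advanced); D->plug->E->R->G->L->C->refl->D->L'->F->R'->C->plug->C

C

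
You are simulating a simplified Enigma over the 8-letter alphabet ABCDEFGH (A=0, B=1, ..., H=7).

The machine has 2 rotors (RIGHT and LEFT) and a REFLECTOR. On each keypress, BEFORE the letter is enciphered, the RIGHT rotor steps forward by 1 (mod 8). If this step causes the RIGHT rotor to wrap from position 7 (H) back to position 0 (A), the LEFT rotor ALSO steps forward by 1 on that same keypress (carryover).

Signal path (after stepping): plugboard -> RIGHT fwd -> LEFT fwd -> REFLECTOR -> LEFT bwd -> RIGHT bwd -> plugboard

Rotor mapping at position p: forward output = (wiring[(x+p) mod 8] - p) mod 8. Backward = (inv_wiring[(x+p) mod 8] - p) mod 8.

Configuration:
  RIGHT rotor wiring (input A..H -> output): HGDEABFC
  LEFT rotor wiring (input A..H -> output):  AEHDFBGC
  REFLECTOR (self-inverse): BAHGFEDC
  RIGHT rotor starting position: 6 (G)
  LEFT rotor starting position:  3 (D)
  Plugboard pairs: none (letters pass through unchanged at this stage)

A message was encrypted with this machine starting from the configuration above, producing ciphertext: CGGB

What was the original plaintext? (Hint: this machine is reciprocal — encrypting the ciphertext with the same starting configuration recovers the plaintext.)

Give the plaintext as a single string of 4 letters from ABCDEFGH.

Char 1 ('C'): step: R->7, L=3; C->plug->C->R->H->L->E->refl->F->L'->F->R'->E->plug->E
Char 2 ('G'): step: R->0, L->4 (L advanced); G->plug->G->R->F->L->A->refl->B->L'->A->R'->E->plug->E
Char 3 ('G'): step: R->1, L=4; G->plug->G->R->B->L->F->refl->E->L'->E->R'->F->plug->F
Char 4 ('B'): step: R->2, L=4; B->plug->B->R->C->L->C->refl->H->L'->H->R'->D->plug->D

Answer: EEFD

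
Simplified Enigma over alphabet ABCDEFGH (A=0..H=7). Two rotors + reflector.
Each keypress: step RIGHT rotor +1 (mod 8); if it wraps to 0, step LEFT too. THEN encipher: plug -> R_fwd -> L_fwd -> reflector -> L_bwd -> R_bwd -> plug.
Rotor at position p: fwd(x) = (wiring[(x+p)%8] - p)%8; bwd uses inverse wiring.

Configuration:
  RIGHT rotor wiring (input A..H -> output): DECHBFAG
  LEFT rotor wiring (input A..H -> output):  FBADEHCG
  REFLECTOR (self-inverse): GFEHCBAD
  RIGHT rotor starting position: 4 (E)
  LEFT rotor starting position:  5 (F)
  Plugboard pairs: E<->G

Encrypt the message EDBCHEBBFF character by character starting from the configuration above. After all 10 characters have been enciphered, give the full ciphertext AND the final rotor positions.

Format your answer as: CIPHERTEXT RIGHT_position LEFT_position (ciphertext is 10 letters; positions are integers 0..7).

Char 1 ('E'): step: R->5, L=5; E->plug->G->R->C->L->B->refl->F->L'->B->R'->C->plug->C
Char 2 ('D'): step: R->6, L=5; D->plug->D->R->G->L->G->refl->A->L'->D->R'->G->plug->E
Char 3 ('B'): step: R->7, L=5; B->plug->B->R->E->L->E->refl->C->L'->A->R'->E->plug->G
Char 4 ('C'): step: R->0, L->6 (L advanced); C->plug->C->R->C->L->H->refl->D->L'->D->R'->A->plug->A
Char 5 ('H'): step: R->1, L=6; H->plug->H->R->C->L->H->refl->D->L'->D->R'->A->plug->A
Char 6 ('E'): step: R->2, L=6; E->plug->G->R->B->L->A->refl->G->L'->G->R'->E->plug->G
Char 7 ('B'): step: R->3, L=6; B->plug->B->R->G->L->G->refl->A->L'->B->R'->G->plug->E
Char 8 ('B'): step: R->4, L=6; B->plug->B->R->B->L->A->refl->G->L'->G->R'->G->plug->E
Char 9 ('F'): step: R->5, L=6; F->plug->F->R->F->L->F->refl->B->L'->H->R'->E->plug->G
Char 10 ('F'): step: R->6, L=6; F->plug->F->R->B->L->A->refl->G->L'->G->R'->D->plug->D
Final: ciphertext=CEGAAGEEGD, RIGHT=6, LEFT=6

Answer: CEGAAGEEGD 6 6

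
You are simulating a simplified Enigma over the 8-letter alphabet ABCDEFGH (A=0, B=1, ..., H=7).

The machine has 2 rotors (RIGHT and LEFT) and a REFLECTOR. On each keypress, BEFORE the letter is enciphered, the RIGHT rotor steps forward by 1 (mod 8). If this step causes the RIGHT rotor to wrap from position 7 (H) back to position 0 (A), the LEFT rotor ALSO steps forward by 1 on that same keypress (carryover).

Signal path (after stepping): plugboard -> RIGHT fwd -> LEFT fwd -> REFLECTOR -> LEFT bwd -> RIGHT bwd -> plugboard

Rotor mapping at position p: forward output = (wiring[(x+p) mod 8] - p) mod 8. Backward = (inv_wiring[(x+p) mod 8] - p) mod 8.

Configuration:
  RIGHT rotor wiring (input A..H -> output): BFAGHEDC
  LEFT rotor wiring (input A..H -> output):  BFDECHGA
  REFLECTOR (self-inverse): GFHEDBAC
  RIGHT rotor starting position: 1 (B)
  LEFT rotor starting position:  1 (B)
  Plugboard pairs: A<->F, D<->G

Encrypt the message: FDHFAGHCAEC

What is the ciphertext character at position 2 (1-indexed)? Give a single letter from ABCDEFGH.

Char 1 ('F'): step: R->2, L=1; F->plug->A->R->G->L->H->refl->C->L'->B->R'->E->plug->E
Char 2 ('D'): step: R->3, L=1; D->plug->G->R->C->L->D->refl->E->L'->A->R'->D->plug->G

G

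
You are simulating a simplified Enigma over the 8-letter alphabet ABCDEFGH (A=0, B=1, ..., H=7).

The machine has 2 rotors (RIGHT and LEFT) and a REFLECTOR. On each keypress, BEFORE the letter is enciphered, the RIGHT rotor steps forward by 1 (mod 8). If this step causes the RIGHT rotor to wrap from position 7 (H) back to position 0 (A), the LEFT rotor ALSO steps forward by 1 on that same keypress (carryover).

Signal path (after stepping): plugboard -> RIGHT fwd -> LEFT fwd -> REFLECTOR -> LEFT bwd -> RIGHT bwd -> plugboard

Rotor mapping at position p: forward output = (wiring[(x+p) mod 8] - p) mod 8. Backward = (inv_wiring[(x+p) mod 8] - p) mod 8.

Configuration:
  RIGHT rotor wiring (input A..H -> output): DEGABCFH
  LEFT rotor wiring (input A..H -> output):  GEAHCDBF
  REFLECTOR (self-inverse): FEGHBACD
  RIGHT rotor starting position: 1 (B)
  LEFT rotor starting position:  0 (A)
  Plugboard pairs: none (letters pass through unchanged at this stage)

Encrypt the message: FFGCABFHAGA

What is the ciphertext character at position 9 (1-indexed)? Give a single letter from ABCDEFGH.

Char 1 ('F'): step: R->2, L=0; F->plug->F->R->F->L->D->refl->H->L'->D->R'->E->plug->E
Char 2 ('F'): step: R->3, L=0; F->plug->F->R->A->L->G->refl->C->L'->E->R'->E->plug->E
Char 3 ('G'): step: R->4, L=0; G->plug->G->R->C->L->A->refl->F->L'->H->R'->E->plug->E
Char 4 ('C'): step: R->5, L=0; C->plug->C->R->C->L->A->refl->F->L'->H->R'->E->plug->E
Char 5 ('A'): step: R->6, L=0; A->plug->A->R->H->L->F->refl->A->L'->C->R'->F->plug->F
Char 6 ('B'): step: R->7, L=0; B->plug->B->R->E->L->C->refl->G->L'->A->R'->A->plug->A
Char 7 ('F'): step: R->0, L->1 (L advanced); F->plug->F->R->C->L->G->refl->C->L'->E->R'->B->plug->B
Char 8 ('H'): step: R->1, L=1; H->plug->H->R->C->L->G->refl->C->L'->E->R'->F->plug->F
Char 9 ('A'): step: R->2, L=1; A->plug->A->R->E->L->C->refl->G->L'->C->R'->H->plug->H

H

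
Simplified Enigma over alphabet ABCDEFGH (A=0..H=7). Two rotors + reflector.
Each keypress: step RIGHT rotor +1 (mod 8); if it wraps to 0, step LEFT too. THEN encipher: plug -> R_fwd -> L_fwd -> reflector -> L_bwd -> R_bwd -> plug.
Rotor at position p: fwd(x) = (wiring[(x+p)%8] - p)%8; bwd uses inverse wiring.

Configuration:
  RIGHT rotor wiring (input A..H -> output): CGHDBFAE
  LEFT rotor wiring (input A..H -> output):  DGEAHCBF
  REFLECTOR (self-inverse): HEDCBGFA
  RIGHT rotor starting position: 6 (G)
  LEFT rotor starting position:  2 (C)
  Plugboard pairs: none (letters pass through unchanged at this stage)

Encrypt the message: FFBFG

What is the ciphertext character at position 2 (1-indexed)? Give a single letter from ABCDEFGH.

Char 1 ('F'): step: R->7, L=2; F->plug->F->R->C->L->F->refl->G->L'->B->R'->H->plug->H
Char 2 ('F'): step: R->0, L->3 (L advanced); F->plug->F->R->F->L->A->refl->H->L'->C->R'->A->plug->A

A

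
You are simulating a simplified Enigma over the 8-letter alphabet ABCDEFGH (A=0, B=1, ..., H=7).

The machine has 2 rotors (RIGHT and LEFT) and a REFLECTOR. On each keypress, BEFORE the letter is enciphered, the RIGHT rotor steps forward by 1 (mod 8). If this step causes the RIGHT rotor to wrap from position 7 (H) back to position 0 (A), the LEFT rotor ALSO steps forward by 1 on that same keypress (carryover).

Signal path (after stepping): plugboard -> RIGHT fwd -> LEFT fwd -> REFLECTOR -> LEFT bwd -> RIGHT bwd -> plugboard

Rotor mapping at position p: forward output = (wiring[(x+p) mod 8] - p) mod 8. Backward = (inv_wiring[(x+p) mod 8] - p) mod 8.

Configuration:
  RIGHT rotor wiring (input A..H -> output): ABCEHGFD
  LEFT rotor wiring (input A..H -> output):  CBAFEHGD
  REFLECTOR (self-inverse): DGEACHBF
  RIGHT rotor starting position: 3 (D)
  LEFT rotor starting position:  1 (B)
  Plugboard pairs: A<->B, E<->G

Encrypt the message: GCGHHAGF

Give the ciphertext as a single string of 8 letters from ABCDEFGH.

Char 1 ('G'): step: R->4, L=1; G->plug->E->R->E->L->G->refl->B->L'->H->R'->D->plug->D
Char 2 ('C'): step: R->5, L=1; C->plug->C->R->G->L->C->refl->E->L'->C->R'->H->plug->H
Char 3 ('G'): step: R->6, L=1; G->plug->E->R->E->L->G->refl->B->L'->H->R'->A->plug->B
Char 4 ('H'): step: R->7, L=1; H->plug->H->R->G->L->C->refl->E->L'->C->R'->C->plug->C
Char 5 ('H'): step: R->0, L->2 (L advanced); H->plug->H->R->D->L->F->refl->H->L'->H->R'->E->plug->G
Char 6 ('A'): step: R->1, L=2; A->plug->B->R->B->L->D->refl->A->L'->G->R'->D->plug->D
Char 7 ('G'): step: R->2, L=2; G->plug->E->R->D->L->F->refl->H->L'->H->R'->H->plug->H
Char 8 ('F'): step: R->3, L=2; F->plug->F->R->F->L->B->refl->G->L'->A->R'->E->plug->G

Answer: DHBCGDHG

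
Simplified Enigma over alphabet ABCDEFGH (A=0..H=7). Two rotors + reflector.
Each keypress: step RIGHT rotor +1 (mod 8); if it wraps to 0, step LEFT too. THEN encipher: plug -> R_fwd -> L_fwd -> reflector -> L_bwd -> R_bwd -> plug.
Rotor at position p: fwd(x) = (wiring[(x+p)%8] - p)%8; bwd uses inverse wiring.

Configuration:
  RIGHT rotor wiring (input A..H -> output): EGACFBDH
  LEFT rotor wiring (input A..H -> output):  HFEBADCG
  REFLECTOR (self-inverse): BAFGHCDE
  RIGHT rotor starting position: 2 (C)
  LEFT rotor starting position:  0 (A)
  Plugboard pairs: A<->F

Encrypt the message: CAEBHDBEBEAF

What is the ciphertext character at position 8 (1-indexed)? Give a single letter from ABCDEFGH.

Char 1 ('C'): step: R->3, L=0; C->plug->C->R->G->L->C->refl->F->L'->B->R'->F->plug->A
Char 2 ('A'): step: R->4, L=0; A->plug->F->R->C->L->E->refl->H->L'->A->R'->E->plug->E
Char 3 ('E'): step: R->5, L=0; E->plug->E->R->B->L->F->refl->C->L'->G->R'->B->plug->B
Char 4 ('B'): step: R->6, L=0; B->plug->B->R->B->L->F->refl->C->L'->G->R'->C->plug->C
Char 5 ('H'): step: R->7, L=0; H->plug->H->R->E->L->A->refl->B->L'->D->R'->E->plug->E
Char 6 ('D'): step: R->0, L->1 (L advanced); D->plug->D->R->C->L->A->refl->B->L'->F->R'->E->plug->E
Char 7 ('B'): step: R->1, L=1; B->plug->B->R->H->L->G->refl->D->L'->B->R'->C->plug->C
Char 8 ('E'): step: R->2, L=1; E->plug->E->R->B->L->D->refl->G->L'->H->R'->D->plug->D

D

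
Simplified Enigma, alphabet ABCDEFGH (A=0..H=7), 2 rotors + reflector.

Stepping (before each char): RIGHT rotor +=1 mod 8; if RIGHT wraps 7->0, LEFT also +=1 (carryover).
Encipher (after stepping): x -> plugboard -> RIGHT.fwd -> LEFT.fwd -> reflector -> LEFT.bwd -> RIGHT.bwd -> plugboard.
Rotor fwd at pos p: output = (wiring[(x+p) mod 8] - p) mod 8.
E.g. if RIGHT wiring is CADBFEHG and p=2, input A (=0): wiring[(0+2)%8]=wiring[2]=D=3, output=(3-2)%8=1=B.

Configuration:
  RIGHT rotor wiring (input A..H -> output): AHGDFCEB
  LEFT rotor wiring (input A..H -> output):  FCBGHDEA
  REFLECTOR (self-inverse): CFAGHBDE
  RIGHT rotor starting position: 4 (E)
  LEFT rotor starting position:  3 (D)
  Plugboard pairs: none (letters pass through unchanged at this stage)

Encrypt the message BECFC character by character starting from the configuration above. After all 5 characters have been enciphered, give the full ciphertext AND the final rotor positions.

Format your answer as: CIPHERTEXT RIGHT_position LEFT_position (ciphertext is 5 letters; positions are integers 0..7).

Char 1 ('B'): step: R->5, L=3; B->plug->B->R->H->L->G->refl->D->L'->A->R'->H->plug->H
Char 2 ('E'): step: R->6, L=3; E->plug->E->R->A->L->D->refl->G->L'->H->R'->G->plug->G
Char 3 ('C'): step: R->7, L=3; C->plug->C->R->A->L->D->refl->G->L'->H->R'->D->plug->D
Char 4 ('F'): step: R->0, L->4 (L advanced); F->plug->F->R->C->L->A->refl->C->L'->H->R'->B->plug->B
Char 5 ('C'): step: R->1, L=4; C->plug->C->R->C->L->A->refl->C->L'->H->R'->H->plug->H
Final: ciphertext=HGDBH, RIGHT=1, LEFT=4

Answer: HGDBH 1 4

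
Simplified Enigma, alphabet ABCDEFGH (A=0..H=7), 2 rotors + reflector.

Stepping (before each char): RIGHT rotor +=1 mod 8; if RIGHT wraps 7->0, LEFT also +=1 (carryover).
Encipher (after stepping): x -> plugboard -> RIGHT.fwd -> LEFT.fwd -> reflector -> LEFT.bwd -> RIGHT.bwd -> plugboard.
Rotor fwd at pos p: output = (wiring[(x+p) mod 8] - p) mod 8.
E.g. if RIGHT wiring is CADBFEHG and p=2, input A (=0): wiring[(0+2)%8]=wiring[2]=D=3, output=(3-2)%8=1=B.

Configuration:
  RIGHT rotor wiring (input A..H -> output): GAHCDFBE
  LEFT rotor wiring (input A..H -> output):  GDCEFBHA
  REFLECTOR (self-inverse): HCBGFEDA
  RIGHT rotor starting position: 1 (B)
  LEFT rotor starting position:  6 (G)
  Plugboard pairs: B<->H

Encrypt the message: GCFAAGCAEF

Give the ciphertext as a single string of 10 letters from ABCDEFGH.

Answer: DDGDFBGCCG

Derivation:
Char 1 ('G'): step: R->2, L=6; G->plug->G->R->E->L->E->refl->F->L'->D->R'->D->plug->D
Char 2 ('C'): step: R->3, L=6; C->plug->C->R->C->L->A->refl->H->L'->G->R'->D->plug->D
Char 3 ('F'): step: R->4, L=6; F->plug->F->R->E->L->E->refl->F->L'->D->R'->G->plug->G
Char 4 ('A'): step: R->5, L=6; A->plug->A->R->A->L->B->refl->C->L'->B->R'->D->plug->D
Char 5 ('A'): step: R->6, L=6; A->plug->A->R->D->L->F->refl->E->L'->E->R'->F->plug->F
Char 6 ('G'): step: R->7, L=6; G->plug->G->R->G->L->H->refl->A->L'->C->R'->H->plug->B
Char 7 ('C'): step: R->0, L->7 (L advanced); C->plug->C->R->H->L->A->refl->H->L'->B->R'->G->plug->G
Char 8 ('A'): step: R->1, L=7; A->plug->A->R->H->L->A->refl->H->L'->B->R'->C->plug->C
Char 9 ('E'): step: R->2, L=7; E->plug->E->R->H->L->A->refl->H->L'->B->R'->C->plug->C
Char 10 ('F'): step: R->3, L=7; F->plug->F->R->D->L->D->refl->G->L'->F->R'->G->plug->G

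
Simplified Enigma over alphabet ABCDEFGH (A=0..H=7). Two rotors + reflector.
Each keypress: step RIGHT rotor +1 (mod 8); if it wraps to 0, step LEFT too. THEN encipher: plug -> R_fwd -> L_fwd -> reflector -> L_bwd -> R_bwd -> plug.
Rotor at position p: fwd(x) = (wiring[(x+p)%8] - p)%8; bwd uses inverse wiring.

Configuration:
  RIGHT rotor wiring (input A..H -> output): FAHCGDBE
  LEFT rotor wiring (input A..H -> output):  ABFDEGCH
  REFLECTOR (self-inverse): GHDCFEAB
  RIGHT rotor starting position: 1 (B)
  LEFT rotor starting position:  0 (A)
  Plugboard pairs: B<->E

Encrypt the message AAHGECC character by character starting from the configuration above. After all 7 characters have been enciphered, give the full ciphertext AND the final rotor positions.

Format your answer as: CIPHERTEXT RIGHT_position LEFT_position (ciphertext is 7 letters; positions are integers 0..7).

Answer: EBGDAFA 0 1

Derivation:
Char 1 ('A'): step: R->2, L=0; A->plug->A->R->F->L->G->refl->A->L'->A->R'->B->plug->E
Char 2 ('A'): step: R->3, L=0; A->plug->A->R->H->L->H->refl->B->L'->B->R'->E->plug->B
Char 3 ('H'): step: R->4, L=0; H->plug->H->R->G->L->C->refl->D->L'->D->R'->G->plug->G
Char 4 ('G'): step: R->5, L=0; G->plug->G->R->F->L->G->refl->A->L'->A->R'->D->plug->D
Char 5 ('E'): step: R->6, L=0; E->plug->B->R->G->L->C->refl->D->L'->D->R'->A->plug->A
Char 6 ('C'): step: R->7, L=0; C->plug->C->R->B->L->B->refl->H->L'->H->R'->F->plug->F
Char 7 ('C'): step: R->0, L->1 (L advanced); C->plug->C->R->H->L->H->refl->B->L'->F->R'->A->plug->A
Final: ciphertext=EBGDAFA, RIGHT=0, LEFT=1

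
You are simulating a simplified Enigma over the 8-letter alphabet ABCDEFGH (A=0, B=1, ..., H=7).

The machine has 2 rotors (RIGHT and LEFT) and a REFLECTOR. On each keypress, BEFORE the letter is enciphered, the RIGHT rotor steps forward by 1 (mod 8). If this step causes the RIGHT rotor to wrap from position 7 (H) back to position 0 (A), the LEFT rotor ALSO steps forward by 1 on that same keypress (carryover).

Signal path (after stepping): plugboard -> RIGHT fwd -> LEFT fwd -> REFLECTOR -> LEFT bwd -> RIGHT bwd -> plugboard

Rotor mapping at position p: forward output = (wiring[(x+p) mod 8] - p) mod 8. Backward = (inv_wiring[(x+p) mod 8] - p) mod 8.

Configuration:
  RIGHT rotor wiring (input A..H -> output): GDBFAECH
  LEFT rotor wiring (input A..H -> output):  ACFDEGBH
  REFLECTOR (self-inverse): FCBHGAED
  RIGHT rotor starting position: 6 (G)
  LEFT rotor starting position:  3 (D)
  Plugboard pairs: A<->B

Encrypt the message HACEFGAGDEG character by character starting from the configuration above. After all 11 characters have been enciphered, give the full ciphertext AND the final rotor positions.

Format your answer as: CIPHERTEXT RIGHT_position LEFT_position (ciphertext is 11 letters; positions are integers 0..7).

Char 1 ('H'): step: R->7, L=3; H->plug->H->R->D->L->G->refl->E->L'->E->R'->C->plug->C
Char 2 ('A'): step: R->0, L->4 (L advanced); A->plug->B->R->D->L->D->refl->H->L'->H->R'->H->plug->H
Char 3 ('C'): step: R->1, L=4; C->plug->C->R->E->L->E->refl->G->L'->F->R'->H->plug->H
Char 4 ('E'): step: R->2, L=4; E->plug->E->R->A->L->A->refl->F->L'->C->R'->D->plug->D
Char 5 ('F'): step: R->3, L=4; F->plug->F->R->D->L->D->refl->H->L'->H->R'->D->plug->D
Char 6 ('G'): step: R->4, L=4; G->plug->G->R->F->L->G->refl->E->L'->E->R'->A->plug->B
Char 7 ('A'): step: R->5, L=4; A->plug->B->R->F->L->G->refl->E->L'->E->R'->F->plug->F
Char 8 ('G'): step: R->6, L=4; G->plug->G->R->C->L->F->refl->A->L'->A->R'->C->plug->C
Char 9 ('D'): step: R->7, L=4; D->plug->D->R->C->L->F->refl->A->L'->A->R'->A->plug->B
Char 10 ('E'): step: R->0, L->5 (L advanced); E->plug->E->R->A->L->B->refl->C->L'->C->R'->G->plug->G
Char 11 ('G'): step: R->1, L=5; G->plug->G->R->G->L->G->refl->E->L'->B->R'->F->plug->F
Final: ciphertext=CHHDDBFCBGF, RIGHT=1, LEFT=5

Answer: CHHDDBFCBGF 1 5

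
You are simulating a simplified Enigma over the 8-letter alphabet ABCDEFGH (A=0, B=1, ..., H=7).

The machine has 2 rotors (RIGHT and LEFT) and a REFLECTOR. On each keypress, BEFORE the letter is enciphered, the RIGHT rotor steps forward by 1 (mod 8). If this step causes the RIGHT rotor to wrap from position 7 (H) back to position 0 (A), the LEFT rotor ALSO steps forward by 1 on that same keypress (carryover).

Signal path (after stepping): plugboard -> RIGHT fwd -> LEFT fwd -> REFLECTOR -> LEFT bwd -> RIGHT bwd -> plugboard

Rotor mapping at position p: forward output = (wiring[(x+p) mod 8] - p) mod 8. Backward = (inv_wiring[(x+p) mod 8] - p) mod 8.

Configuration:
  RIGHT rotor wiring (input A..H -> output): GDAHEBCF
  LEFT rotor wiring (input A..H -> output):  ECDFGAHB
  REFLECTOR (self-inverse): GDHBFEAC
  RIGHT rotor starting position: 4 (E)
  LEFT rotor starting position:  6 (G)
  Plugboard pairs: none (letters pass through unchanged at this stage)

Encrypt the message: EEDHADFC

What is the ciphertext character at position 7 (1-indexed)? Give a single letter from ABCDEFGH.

Char 1 ('E'): step: R->5, L=6; E->plug->E->R->G->L->A->refl->G->L'->C->R'->G->plug->G
Char 2 ('E'): step: R->6, L=6; E->plug->E->R->C->L->G->refl->A->L'->G->R'->G->plug->G
Char 3 ('D'): step: R->7, L=6; D->plug->D->R->B->L->D->refl->B->L'->A->R'->E->plug->E
Char 4 ('H'): step: R->0, L->7 (L advanced); H->plug->H->R->F->L->H->refl->C->L'->A->R'->C->plug->C
Char 5 ('A'): step: R->1, L=7; A->plug->A->R->C->L->D->refl->B->L'->G->R'->C->plug->C
Char 6 ('D'): step: R->2, L=7; D->plug->D->R->H->L->A->refl->G->L'->E->R'->G->plug->G
Char 7 ('F'): step: R->3, L=7; F->plug->F->R->D->L->E->refl->F->L'->B->R'->B->plug->B

B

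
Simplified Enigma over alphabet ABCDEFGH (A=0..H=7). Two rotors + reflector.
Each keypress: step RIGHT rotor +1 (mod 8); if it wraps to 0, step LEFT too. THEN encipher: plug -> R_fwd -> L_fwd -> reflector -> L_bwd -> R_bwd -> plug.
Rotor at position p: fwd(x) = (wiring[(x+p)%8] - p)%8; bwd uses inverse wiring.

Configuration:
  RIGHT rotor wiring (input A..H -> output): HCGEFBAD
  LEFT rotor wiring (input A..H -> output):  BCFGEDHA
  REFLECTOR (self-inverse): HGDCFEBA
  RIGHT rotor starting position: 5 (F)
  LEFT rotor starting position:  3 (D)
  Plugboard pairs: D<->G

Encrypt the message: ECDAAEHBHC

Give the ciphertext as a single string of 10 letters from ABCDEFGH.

Char 1 ('E'): step: R->6, L=3; E->plug->E->R->A->L->D->refl->C->L'->H->R'->G->plug->D
Char 2 ('C'): step: R->7, L=3; C->plug->C->R->D->L->E->refl->F->L'->E->R'->A->plug->A
Char 3 ('D'): step: R->0, L->4 (L advanced); D->plug->G->R->A->L->A->refl->H->L'->B->R'->F->plug->F
Char 4 ('A'): step: R->1, L=4; A->plug->A->R->B->L->H->refl->A->L'->A->R'->E->plug->E
Char 5 ('A'): step: R->2, L=4; A->plug->A->R->E->L->F->refl->E->L'->D->R'->C->plug->C
Char 6 ('E'): step: R->3, L=4; E->plug->E->R->A->L->A->refl->H->L'->B->R'->A->plug->A
Char 7 ('H'): step: R->4, L=4; H->plug->H->R->A->L->A->refl->H->L'->B->R'->A->plug->A
Char 8 ('B'): step: R->5, L=4; B->plug->B->R->D->L->E->refl->F->L'->E->R'->A->plug->A
Char 9 ('H'): step: R->6, L=4; H->plug->H->R->D->L->E->refl->F->L'->E->R'->D->plug->G
Char 10 ('C'): step: R->7, L=4; C->plug->C->R->D->L->E->refl->F->L'->E->R'->A->plug->A

Answer: DAFECAAAGA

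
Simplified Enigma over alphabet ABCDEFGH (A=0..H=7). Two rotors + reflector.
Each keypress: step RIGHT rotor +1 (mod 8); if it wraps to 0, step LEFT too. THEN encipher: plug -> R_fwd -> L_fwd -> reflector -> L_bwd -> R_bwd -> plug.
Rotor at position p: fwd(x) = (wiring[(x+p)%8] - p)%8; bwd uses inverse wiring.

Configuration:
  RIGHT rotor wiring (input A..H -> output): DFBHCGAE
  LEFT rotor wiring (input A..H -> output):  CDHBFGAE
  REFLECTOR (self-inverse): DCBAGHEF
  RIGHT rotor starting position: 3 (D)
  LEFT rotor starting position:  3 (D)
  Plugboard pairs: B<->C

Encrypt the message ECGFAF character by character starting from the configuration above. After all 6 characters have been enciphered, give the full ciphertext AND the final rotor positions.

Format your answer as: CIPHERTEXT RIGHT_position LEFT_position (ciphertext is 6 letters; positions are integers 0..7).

Char 1 ('E'): step: R->4, L=3; E->plug->E->R->H->L->E->refl->G->L'->A->R'->D->plug->D
Char 2 ('C'): step: R->5, L=3; C->plug->B->R->D->L->F->refl->H->L'->F->R'->H->plug->H
Char 3 ('G'): step: R->6, L=3; G->plug->G->R->E->L->B->refl->C->L'->B->R'->F->plug->F
Char 4 ('F'): step: R->7, L=3; F->plug->F->R->D->L->F->refl->H->L'->F->R'->A->plug->A
Char 5 ('A'): step: R->0, L->4 (L advanced); A->plug->A->R->D->L->A->refl->D->L'->G->R'->F->plug->F
Char 6 ('F'): step: R->1, L=4; F->plug->F->R->H->L->F->refl->H->L'->F->R'->E->plug->E
Final: ciphertext=DHFAFE, RIGHT=1, LEFT=4

Answer: DHFAFE 1 4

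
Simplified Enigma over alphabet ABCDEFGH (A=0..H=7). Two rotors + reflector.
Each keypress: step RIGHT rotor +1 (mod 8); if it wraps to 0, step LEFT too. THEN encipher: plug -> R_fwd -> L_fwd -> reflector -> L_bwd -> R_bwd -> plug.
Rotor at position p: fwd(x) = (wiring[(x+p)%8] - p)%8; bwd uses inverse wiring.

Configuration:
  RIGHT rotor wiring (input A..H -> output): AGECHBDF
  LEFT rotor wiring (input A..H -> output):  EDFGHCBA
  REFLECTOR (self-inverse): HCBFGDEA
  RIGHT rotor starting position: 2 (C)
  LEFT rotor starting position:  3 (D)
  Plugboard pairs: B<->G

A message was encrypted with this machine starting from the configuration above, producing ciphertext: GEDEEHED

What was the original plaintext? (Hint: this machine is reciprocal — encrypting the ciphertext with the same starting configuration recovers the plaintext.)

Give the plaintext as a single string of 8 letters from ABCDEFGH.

Char 1 ('G'): step: R->3, L=3; G->plug->B->R->E->L->F->refl->D->L'->A->R'->D->plug->D
Char 2 ('E'): step: R->4, L=3; E->plug->E->R->E->L->F->refl->D->L'->A->R'->G->plug->B
Char 3 ('D'): step: R->5, L=3; D->plug->D->R->D->L->G->refl->E->L'->B->R'->E->plug->E
Char 4 ('E'): step: R->6, L=3; E->plug->E->R->G->L->A->refl->H->L'->C->R'->C->plug->C
Char 5 ('E'): step: R->7, L=3; E->plug->E->R->D->L->G->refl->E->L'->B->R'->B->plug->G
Char 6 ('H'): step: R->0, L->4 (L advanced); H->plug->H->R->F->L->H->refl->A->L'->E->R'->C->plug->C
Char 7 ('E'): step: R->1, L=4; E->plug->E->R->A->L->D->refl->F->L'->C->R'->F->plug->F
Char 8 ('D'): step: R->2, L=4; D->plug->D->R->H->L->C->refl->B->L'->G->R'->G->plug->B

Answer: DBECGCFB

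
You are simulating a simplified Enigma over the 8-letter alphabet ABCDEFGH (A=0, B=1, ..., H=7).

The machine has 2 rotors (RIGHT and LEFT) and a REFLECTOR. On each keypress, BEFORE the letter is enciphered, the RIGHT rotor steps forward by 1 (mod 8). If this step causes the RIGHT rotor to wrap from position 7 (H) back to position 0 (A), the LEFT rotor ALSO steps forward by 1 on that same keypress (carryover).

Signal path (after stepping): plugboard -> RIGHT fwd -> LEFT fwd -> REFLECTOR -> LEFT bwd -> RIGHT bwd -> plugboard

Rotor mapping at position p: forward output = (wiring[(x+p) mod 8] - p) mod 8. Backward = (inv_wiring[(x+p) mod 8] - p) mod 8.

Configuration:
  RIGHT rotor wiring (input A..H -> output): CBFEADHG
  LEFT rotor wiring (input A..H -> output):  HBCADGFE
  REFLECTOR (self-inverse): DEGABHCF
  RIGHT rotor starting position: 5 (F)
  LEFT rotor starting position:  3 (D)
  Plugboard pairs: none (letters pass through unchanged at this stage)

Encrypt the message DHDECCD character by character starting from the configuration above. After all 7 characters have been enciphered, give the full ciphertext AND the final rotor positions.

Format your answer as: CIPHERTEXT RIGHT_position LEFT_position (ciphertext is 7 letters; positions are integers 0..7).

Answer: FAFDDBB 4 4

Derivation:
Char 1 ('D'): step: R->6, L=3; D->plug->D->R->D->L->C->refl->G->L'->G->R'->F->plug->F
Char 2 ('H'): step: R->7, L=3; H->plug->H->R->A->L->F->refl->H->L'->H->R'->A->plug->A
Char 3 ('D'): step: R->0, L->4 (L advanced); D->plug->D->R->E->L->D->refl->A->L'->D->R'->F->plug->F
Char 4 ('E'): step: R->1, L=4; E->plug->E->R->C->L->B->refl->E->L'->H->R'->D->plug->D
Char 5 ('C'): step: R->2, L=4; C->plug->C->R->G->L->G->refl->C->L'->B->R'->D->plug->D
Char 6 ('C'): step: R->3, L=4; C->plug->C->R->A->L->H->refl->F->L'->F->R'->B->plug->B
Char 7 ('D'): step: R->4, L=4; D->plug->D->R->C->L->B->refl->E->L'->H->R'->B->plug->B
Final: ciphertext=FAFDDBB, RIGHT=4, LEFT=4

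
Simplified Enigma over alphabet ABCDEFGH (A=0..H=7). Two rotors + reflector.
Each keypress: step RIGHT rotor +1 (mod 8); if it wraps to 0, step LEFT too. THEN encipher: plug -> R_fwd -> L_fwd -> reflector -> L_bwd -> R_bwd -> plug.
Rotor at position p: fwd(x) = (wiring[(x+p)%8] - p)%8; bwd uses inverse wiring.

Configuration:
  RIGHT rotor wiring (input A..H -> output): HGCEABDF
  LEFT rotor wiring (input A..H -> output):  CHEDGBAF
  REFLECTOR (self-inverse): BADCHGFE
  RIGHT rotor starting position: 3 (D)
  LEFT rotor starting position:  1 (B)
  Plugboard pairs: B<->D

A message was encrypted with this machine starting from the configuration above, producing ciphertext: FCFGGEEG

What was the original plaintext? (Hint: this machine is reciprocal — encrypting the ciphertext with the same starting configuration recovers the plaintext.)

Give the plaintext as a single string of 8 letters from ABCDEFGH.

Answer: BHAFCACE

Derivation:
Char 1 ('F'): step: R->4, L=1; F->plug->F->R->C->L->C->refl->D->L'->B->R'->D->plug->B
Char 2 ('C'): step: R->5, L=1; C->plug->C->R->A->L->G->refl->F->L'->D->R'->H->plug->H
Char 3 ('F'): step: R->6, L=1; F->plug->F->R->G->L->E->refl->H->L'->F->R'->A->plug->A
Char 4 ('G'): step: R->7, L=1; G->plug->G->R->C->L->C->refl->D->L'->B->R'->F->plug->F
Char 5 ('G'): step: R->0, L->2 (L advanced); G->plug->G->R->D->L->H->refl->E->L'->C->R'->C->plug->C
Char 6 ('E'): step: R->1, L=2; E->plug->E->R->A->L->C->refl->D->L'->F->R'->A->plug->A
Char 7 ('E'): step: R->2, L=2; E->plug->E->R->B->L->B->refl->A->L'->G->R'->C->plug->C
Char 8 ('G'): step: R->3, L=2; G->plug->G->R->D->L->H->refl->E->L'->C->R'->E->plug->E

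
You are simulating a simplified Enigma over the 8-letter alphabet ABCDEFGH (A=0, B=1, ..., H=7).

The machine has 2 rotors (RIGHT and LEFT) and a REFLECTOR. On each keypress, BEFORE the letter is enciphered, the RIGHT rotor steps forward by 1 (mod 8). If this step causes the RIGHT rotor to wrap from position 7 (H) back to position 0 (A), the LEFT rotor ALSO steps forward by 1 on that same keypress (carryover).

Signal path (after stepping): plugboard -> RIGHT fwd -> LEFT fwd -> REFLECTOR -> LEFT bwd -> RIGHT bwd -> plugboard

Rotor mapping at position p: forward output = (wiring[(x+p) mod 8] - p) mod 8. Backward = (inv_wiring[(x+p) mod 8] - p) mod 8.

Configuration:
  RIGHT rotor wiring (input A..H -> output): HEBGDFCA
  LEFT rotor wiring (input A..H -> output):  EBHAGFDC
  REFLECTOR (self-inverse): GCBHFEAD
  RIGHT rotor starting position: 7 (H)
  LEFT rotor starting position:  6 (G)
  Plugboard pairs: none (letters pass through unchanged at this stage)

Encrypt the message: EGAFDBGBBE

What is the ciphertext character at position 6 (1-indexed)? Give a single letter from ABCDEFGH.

Char 1 ('E'): step: R->0, L->7 (L advanced); E->plug->E->R->D->L->A->refl->G->L'->G->R'->D->plug->D
Char 2 ('G'): step: R->1, L=7; G->plug->G->R->H->L->E->refl->F->L'->B->R'->F->plug->F
Char 3 ('A'): step: R->2, L=7; A->plug->A->R->H->L->E->refl->F->L'->B->R'->C->plug->C
Char 4 ('F'): step: R->3, L=7; F->plug->F->R->E->L->B->refl->C->L'->C->R'->C->plug->C
Char 5 ('D'): step: R->4, L=7; D->plug->D->R->E->L->B->refl->C->L'->C->R'->H->plug->H
Char 6 ('B'): step: R->5, L=7; B->plug->B->R->F->L->H->refl->D->L'->A->R'->A->plug->A

A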